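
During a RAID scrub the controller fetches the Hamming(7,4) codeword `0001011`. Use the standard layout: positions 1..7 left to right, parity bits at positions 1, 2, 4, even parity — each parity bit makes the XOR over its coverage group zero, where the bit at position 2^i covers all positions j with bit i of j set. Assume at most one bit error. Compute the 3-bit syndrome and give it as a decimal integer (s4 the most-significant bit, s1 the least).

s1: b1⊕b3⊕b5⊕b7 = 0⊕0⊕0⊕1 = 1
s2: b2⊕b3⊕b6⊕b7 = 0⊕0⊕1⊕1 = 0
s4: b4⊕b5⊕b6⊕b7 = 1⊕0⊕1⊕1 = 1
Syndrome (s4...s1) = 101 → position 5.

5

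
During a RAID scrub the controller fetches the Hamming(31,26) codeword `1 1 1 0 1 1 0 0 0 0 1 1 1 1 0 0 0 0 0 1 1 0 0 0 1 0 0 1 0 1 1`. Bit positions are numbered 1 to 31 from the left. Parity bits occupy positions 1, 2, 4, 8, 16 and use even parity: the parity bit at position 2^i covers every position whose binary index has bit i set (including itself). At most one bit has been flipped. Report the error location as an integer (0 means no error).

s1: b1⊕b3⊕b5⊕b7⊕b9⊕b11⊕b13⊕b15⊕b17⊕b19⊕b21⊕b23⊕b25⊕b27⊕b29⊕b31 = 1⊕1⊕1⊕0⊕0⊕1⊕1⊕0⊕0⊕0⊕1⊕0⊕1⊕0⊕0⊕1 = 0
s2: b2⊕b3⊕b6⊕b7⊕b10⊕b11⊕b14⊕b15⊕b18⊕b19⊕b22⊕b23⊕b26⊕b27⊕b30⊕b31 = 1⊕1⊕1⊕0⊕0⊕1⊕1⊕0⊕0⊕0⊕0⊕0⊕0⊕0⊕1⊕1 = 1
s4: b4⊕b5⊕b6⊕b7⊕b12⊕b13⊕b14⊕b15⊕b20⊕b21⊕b22⊕b23⊕b28⊕b29⊕b30⊕b31 = 0⊕1⊕1⊕0⊕1⊕1⊕1⊕0⊕1⊕1⊕0⊕0⊕1⊕0⊕1⊕1 = 0
s8: b8⊕b9⊕b10⊕b11⊕b12⊕b13⊕b14⊕b15⊕b24⊕b25⊕b26⊕b27⊕b28⊕b29⊕b30⊕b31 = 0⊕0⊕0⊕1⊕1⊕1⊕1⊕0⊕0⊕1⊕0⊕0⊕1⊕0⊕1⊕1 = 0
s16: b16⊕b17⊕b18⊕b19⊕b20⊕b21⊕b22⊕b23⊕b24⊕b25⊕b26⊕b27⊕b28⊕b29⊕b30⊕b31 = 0⊕0⊕0⊕0⊕1⊕1⊕0⊕0⊕0⊕1⊕0⊕0⊕1⊕0⊕1⊕1 = 0
Syndrome (s16...s1) = 00010 → position 2.

2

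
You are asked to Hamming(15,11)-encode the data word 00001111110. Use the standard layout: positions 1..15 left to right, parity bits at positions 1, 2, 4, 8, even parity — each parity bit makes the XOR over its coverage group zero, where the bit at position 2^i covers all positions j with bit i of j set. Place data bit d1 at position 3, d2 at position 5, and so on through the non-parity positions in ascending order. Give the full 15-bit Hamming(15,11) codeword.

Place data bits at non-power-of-two positions: b3=0, b5=0, b6=0, b7=0, b9=1, b10=1, b11=1, b12=1, b13=1, b14=1, b15=0.
p1 = XOR of data positions {3,5,7,9,11,13,15} = 0⊕0⊕0⊕1⊕1⊕1⊕0 = 1
p2 = XOR of data positions {3,6,7,10,11,14,15} = 0⊕0⊕0⊕1⊕1⊕1⊕0 = 1
p4 = XOR of data positions {5,6,7,12,13,14,15} = 0⊕0⊕0⊕1⊕1⊕1⊕0 = 1
p8 = XOR of data positions {9,10,11,12,13,14,15} = 1⊕1⊕1⊕1⊕1⊕1⊕0 = 0
Codeword b1..b15 = 110100001111110

110100001111110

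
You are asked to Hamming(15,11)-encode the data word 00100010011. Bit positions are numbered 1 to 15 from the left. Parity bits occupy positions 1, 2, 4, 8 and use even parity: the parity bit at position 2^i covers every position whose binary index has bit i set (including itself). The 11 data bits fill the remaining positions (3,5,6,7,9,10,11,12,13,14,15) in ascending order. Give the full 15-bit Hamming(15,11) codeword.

Place data bits at non-power-of-two positions: b3=0, b5=0, b6=1, b7=0, b9=0, b10=0, b11=1, b12=0, b13=0, b14=1, b15=1.
p1 = XOR of data positions {3,5,7,9,11,13,15} = 0⊕0⊕0⊕0⊕1⊕0⊕1 = 0
p2 = XOR of data positions {3,6,7,10,11,14,15} = 0⊕1⊕0⊕0⊕1⊕1⊕1 = 0
p4 = XOR of data positions {5,6,7,12,13,14,15} = 0⊕1⊕0⊕0⊕0⊕1⊕1 = 1
p8 = XOR of data positions {9,10,11,12,13,14,15} = 0⊕0⊕1⊕0⊕0⊕1⊕1 = 1
Codeword b1..b15 = 000101010010011

000101010010011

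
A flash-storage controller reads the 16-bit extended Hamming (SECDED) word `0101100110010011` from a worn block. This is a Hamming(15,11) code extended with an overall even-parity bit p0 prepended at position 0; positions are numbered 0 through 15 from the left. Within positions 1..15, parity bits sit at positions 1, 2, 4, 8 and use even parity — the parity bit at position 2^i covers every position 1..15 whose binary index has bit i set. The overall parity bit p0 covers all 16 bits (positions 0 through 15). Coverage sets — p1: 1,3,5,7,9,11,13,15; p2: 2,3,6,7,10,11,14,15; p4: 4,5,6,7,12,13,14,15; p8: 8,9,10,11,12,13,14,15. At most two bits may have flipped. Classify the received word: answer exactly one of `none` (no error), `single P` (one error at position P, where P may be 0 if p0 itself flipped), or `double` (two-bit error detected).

double

s1: b1⊕b3⊕b5⊕b7⊕b9⊕b11⊕b13⊕b15 = 1⊕1⊕0⊕1⊕0⊕1⊕0⊕1 = 1
s2: b2⊕b3⊕b6⊕b7⊕b10⊕b11⊕b14⊕b15 = 0⊕1⊕0⊕1⊕0⊕1⊕1⊕1 = 1
s4: b4⊕b5⊕b6⊕b7⊕b12⊕b13⊕b14⊕b15 = 1⊕0⊕0⊕1⊕0⊕0⊕1⊕1 = 0
s8: b8⊕b9⊕b10⊕b11⊕b12⊕b13⊕b14⊕b15 = 1⊕0⊕0⊕1⊕0⊕0⊕1⊕1 = 0
Syndrome (s8...s1) = 0011 → position 3.
Overall parity (XOR of all 16 bits, including p0): 0⊕1⊕0⊕1⊕1⊕0⊕0⊕1⊕1⊕0⊕0⊕1⊕0⊕0⊕1⊕1 = 0
Overall=0, syndrome position=3 → double-bit error detected (uncorrectable).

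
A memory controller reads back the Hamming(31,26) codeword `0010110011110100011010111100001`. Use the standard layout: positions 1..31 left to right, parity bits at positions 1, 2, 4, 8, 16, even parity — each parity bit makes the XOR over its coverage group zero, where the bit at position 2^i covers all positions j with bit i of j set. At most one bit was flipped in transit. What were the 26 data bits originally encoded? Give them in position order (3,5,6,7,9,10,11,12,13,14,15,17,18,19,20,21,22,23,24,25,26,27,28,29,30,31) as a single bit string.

s1: b1⊕b3⊕b5⊕b7⊕b9⊕b11⊕b13⊕b15⊕b17⊕b19⊕b21⊕b23⊕b25⊕b27⊕b29⊕b31 = 0⊕1⊕1⊕0⊕1⊕1⊕0⊕0⊕0⊕1⊕1⊕1⊕1⊕0⊕0⊕1 = 1
s2: b2⊕b3⊕b6⊕b7⊕b10⊕b11⊕b14⊕b15⊕b18⊕b19⊕b22⊕b23⊕b26⊕b27⊕b30⊕b31 = 0⊕1⊕1⊕0⊕1⊕1⊕1⊕0⊕1⊕1⊕0⊕1⊕1⊕0⊕0⊕1 = 0
s4: b4⊕b5⊕b6⊕b7⊕b12⊕b13⊕b14⊕b15⊕b20⊕b21⊕b22⊕b23⊕b28⊕b29⊕b30⊕b31 = 0⊕1⊕1⊕0⊕1⊕0⊕1⊕0⊕0⊕1⊕0⊕1⊕0⊕0⊕0⊕1 = 1
s8: b8⊕b9⊕b10⊕b11⊕b12⊕b13⊕b14⊕b15⊕b24⊕b25⊕b26⊕b27⊕b28⊕b29⊕b30⊕b31 = 0⊕1⊕1⊕1⊕1⊕0⊕1⊕0⊕1⊕1⊕1⊕0⊕0⊕0⊕0⊕1 = 1
s16: b16⊕b17⊕b18⊕b19⊕b20⊕b21⊕b22⊕b23⊕b24⊕b25⊕b26⊕b27⊕b28⊕b29⊕b30⊕b31 = 0⊕0⊕1⊕1⊕0⊕1⊕0⊕1⊕1⊕1⊕1⊕0⊕0⊕0⊕0⊕1 = 0
Syndrome (s16...s1) = 01101 → position 13.
Flip bit 13: corrected codeword = 0010110011111100011010111100001
Data bits at positions 3,5,6,7,9,10,11,12,13,14,15,17,18,19,20,21,22,23,24,25,26,27,28,29,30,31: 11101111110011010111100001

11101111110011010111100001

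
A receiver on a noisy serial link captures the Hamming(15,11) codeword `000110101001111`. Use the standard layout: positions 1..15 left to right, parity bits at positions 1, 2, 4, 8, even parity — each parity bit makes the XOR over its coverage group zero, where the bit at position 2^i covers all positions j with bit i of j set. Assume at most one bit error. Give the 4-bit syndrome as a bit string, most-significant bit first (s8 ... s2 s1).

s1: b1⊕b3⊕b5⊕b7⊕b9⊕b11⊕b13⊕b15 = 0⊕0⊕1⊕1⊕1⊕0⊕1⊕1 = 1
s2: b2⊕b3⊕b6⊕b7⊕b10⊕b11⊕b14⊕b15 = 0⊕0⊕0⊕1⊕0⊕0⊕1⊕1 = 1
s4: b4⊕b5⊕b6⊕b7⊕b12⊕b13⊕b14⊕b15 = 1⊕1⊕0⊕1⊕1⊕1⊕1⊕1 = 1
s8: b8⊕b9⊕b10⊕b11⊕b12⊕b13⊕b14⊕b15 = 0⊕1⊕0⊕0⊕1⊕1⊕1⊕1 = 1
Syndrome (s8...s1) = 1111 → position 15.

1111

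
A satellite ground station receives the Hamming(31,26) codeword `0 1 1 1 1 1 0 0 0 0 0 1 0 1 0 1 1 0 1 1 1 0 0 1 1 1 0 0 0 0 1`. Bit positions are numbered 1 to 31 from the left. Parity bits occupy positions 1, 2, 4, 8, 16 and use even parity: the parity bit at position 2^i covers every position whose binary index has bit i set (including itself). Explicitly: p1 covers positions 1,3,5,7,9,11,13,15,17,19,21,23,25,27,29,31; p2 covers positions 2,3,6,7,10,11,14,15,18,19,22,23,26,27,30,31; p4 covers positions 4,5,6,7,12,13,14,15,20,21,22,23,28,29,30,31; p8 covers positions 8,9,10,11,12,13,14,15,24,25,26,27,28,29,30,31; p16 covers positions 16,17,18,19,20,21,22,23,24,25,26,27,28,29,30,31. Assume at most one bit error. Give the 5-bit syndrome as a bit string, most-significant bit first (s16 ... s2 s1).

s1: b1⊕b3⊕b5⊕b7⊕b9⊕b11⊕b13⊕b15⊕b17⊕b19⊕b21⊕b23⊕b25⊕b27⊕b29⊕b31 = 0⊕1⊕1⊕0⊕0⊕0⊕0⊕0⊕1⊕1⊕1⊕0⊕1⊕0⊕0⊕1 = 1
s2: b2⊕b3⊕b6⊕b7⊕b10⊕b11⊕b14⊕b15⊕b18⊕b19⊕b22⊕b23⊕b26⊕b27⊕b30⊕b31 = 1⊕1⊕1⊕0⊕0⊕0⊕1⊕0⊕0⊕1⊕0⊕0⊕1⊕0⊕0⊕1 = 1
s4: b4⊕b5⊕b6⊕b7⊕b12⊕b13⊕b14⊕b15⊕b20⊕b21⊕b22⊕b23⊕b28⊕b29⊕b30⊕b31 = 1⊕1⊕1⊕0⊕1⊕0⊕1⊕0⊕1⊕1⊕0⊕0⊕0⊕0⊕0⊕1 = 0
s8: b8⊕b9⊕b10⊕b11⊕b12⊕b13⊕b14⊕b15⊕b24⊕b25⊕b26⊕b27⊕b28⊕b29⊕b30⊕b31 = 0⊕0⊕0⊕0⊕1⊕0⊕1⊕0⊕1⊕1⊕1⊕0⊕0⊕0⊕0⊕1 = 0
s16: b16⊕b17⊕b18⊕b19⊕b20⊕b21⊕b22⊕b23⊕b24⊕b25⊕b26⊕b27⊕b28⊕b29⊕b30⊕b31 = 1⊕1⊕0⊕1⊕1⊕1⊕0⊕0⊕1⊕1⊕1⊕0⊕0⊕0⊕0⊕1 = 1
Syndrome (s16...s1) = 10011 → position 19.

10011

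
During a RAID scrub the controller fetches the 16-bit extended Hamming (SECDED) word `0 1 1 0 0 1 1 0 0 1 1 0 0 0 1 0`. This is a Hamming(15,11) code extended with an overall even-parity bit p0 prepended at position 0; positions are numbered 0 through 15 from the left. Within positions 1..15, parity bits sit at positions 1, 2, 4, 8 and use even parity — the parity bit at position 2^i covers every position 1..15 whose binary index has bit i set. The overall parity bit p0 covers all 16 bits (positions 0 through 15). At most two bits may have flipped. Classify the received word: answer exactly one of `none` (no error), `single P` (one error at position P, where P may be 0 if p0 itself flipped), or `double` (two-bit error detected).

s1: b1⊕b3⊕b5⊕b7⊕b9⊕b11⊕b13⊕b15 = 1⊕0⊕1⊕0⊕1⊕0⊕0⊕0 = 1
s2: b2⊕b3⊕b6⊕b7⊕b10⊕b11⊕b14⊕b15 = 1⊕0⊕1⊕0⊕1⊕0⊕1⊕0 = 0
s4: b4⊕b5⊕b6⊕b7⊕b12⊕b13⊕b14⊕b15 = 0⊕1⊕1⊕0⊕0⊕0⊕1⊕0 = 1
s8: b8⊕b9⊕b10⊕b11⊕b12⊕b13⊕b14⊕b15 = 0⊕1⊕1⊕0⊕0⊕0⊕1⊕0 = 1
Syndrome (s8...s1) = 1101 → position 13.
Overall parity (XOR of all 16 bits, including p0): 0⊕1⊕1⊕0⊕0⊕1⊕1⊕0⊕0⊕1⊕1⊕0⊕0⊕0⊕1⊕0 = 1
Overall=1, syndrome position=13 → single-bit error at position 13.

single 13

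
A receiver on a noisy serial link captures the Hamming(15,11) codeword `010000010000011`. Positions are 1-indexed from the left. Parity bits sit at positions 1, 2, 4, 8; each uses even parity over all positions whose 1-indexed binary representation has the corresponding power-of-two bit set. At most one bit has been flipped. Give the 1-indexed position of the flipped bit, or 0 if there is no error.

11

s1: b1⊕b3⊕b5⊕b7⊕b9⊕b11⊕b13⊕b15 = 0⊕0⊕0⊕0⊕0⊕0⊕0⊕1 = 1
s2: b2⊕b3⊕b6⊕b7⊕b10⊕b11⊕b14⊕b15 = 1⊕0⊕0⊕0⊕0⊕0⊕1⊕1 = 1
s4: b4⊕b5⊕b6⊕b7⊕b12⊕b13⊕b14⊕b15 = 0⊕0⊕0⊕0⊕0⊕0⊕1⊕1 = 0
s8: b8⊕b9⊕b10⊕b11⊕b12⊕b13⊕b14⊕b15 = 1⊕0⊕0⊕0⊕0⊕0⊕1⊕1 = 1
Syndrome (s8...s1) = 1011 → position 11.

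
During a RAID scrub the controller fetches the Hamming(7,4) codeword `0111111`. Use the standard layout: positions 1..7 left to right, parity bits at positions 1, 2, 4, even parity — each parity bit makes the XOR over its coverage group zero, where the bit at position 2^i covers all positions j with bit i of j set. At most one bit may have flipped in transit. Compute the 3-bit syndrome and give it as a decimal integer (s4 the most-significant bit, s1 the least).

1

s1: b1⊕b3⊕b5⊕b7 = 0⊕1⊕1⊕1 = 1
s2: b2⊕b3⊕b6⊕b7 = 1⊕1⊕1⊕1 = 0
s4: b4⊕b5⊕b6⊕b7 = 1⊕1⊕1⊕1 = 0
Syndrome (s4...s1) = 001 → position 1.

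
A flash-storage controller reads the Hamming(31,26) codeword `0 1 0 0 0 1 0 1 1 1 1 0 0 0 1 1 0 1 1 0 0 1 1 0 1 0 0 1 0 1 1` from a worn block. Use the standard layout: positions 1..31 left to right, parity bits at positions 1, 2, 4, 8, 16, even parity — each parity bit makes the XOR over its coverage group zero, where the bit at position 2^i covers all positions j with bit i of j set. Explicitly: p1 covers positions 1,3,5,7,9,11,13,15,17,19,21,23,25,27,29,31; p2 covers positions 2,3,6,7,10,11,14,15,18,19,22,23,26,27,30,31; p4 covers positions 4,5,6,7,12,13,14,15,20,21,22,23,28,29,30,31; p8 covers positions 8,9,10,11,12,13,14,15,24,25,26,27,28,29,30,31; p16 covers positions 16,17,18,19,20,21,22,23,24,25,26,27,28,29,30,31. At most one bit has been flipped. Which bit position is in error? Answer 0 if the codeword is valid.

s1: b1⊕b3⊕b5⊕b7⊕b9⊕b11⊕b13⊕b15⊕b17⊕b19⊕b21⊕b23⊕b25⊕b27⊕b29⊕b31 = 0⊕0⊕0⊕0⊕1⊕1⊕0⊕1⊕0⊕1⊕0⊕1⊕1⊕0⊕0⊕1 = 1
s2: b2⊕b3⊕b6⊕b7⊕b10⊕b11⊕b14⊕b15⊕b18⊕b19⊕b22⊕b23⊕b26⊕b27⊕b30⊕b31 = 1⊕0⊕1⊕0⊕1⊕1⊕0⊕1⊕1⊕1⊕1⊕1⊕0⊕0⊕1⊕1 = 1
s4: b4⊕b5⊕b6⊕b7⊕b12⊕b13⊕b14⊕b15⊕b20⊕b21⊕b22⊕b23⊕b28⊕b29⊕b30⊕b31 = 0⊕0⊕1⊕0⊕0⊕0⊕0⊕1⊕0⊕0⊕1⊕1⊕1⊕0⊕1⊕1 = 1
s8: b8⊕b9⊕b10⊕b11⊕b12⊕b13⊕b14⊕b15⊕b24⊕b25⊕b26⊕b27⊕b28⊕b29⊕b30⊕b31 = 1⊕1⊕1⊕1⊕0⊕0⊕0⊕1⊕0⊕1⊕0⊕0⊕1⊕0⊕1⊕1 = 1
s16: b16⊕b17⊕b18⊕b19⊕b20⊕b21⊕b22⊕b23⊕b24⊕b25⊕b26⊕b27⊕b28⊕b29⊕b30⊕b31 = 1⊕0⊕1⊕1⊕0⊕0⊕1⊕1⊕0⊕1⊕0⊕0⊕1⊕0⊕1⊕1 = 1
Syndrome (s16...s1) = 11111 → position 31.

31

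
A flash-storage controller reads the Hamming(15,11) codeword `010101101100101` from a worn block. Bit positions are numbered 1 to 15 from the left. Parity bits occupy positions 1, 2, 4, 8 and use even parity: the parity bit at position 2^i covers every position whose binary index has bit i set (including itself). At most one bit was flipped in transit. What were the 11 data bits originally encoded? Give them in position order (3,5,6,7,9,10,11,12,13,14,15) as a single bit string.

00011100101

s1: b1⊕b3⊕b5⊕b7⊕b9⊕b11⊕b13⊕b15 = 0⊕0⊕0⊕1⊕1⊕0⊕1⊕1 = 0
s2: b2⊕b3⊕b6⊕b7⊕b10⊕b11⊕b14⊕b15 = 1⊕0⊕1⊕1⊕1⊕0⊕0⊕1 = 1
s4: b4⊕b5⊕b6⊕b7⊕b12⊕b13⊕b14⊕b15 = 1⊕0⊕1⊕1⊕0⊕1⊕0⊕1 = 1
s8: b8⊕b9⊕b10⊕b11⊕b12⊕b13⊕b14⊕b15 = 0⊕1⊕1⊕0⊕0⊕1⊕0⊕1 = 0
Syndrome (s8...s1) = 0110 → position 6.
Flip bit 6: corrected codeword = 010100101100101
Data bits at positions 3,5,6,7,9,10,11,12,13,14,15: 00011100101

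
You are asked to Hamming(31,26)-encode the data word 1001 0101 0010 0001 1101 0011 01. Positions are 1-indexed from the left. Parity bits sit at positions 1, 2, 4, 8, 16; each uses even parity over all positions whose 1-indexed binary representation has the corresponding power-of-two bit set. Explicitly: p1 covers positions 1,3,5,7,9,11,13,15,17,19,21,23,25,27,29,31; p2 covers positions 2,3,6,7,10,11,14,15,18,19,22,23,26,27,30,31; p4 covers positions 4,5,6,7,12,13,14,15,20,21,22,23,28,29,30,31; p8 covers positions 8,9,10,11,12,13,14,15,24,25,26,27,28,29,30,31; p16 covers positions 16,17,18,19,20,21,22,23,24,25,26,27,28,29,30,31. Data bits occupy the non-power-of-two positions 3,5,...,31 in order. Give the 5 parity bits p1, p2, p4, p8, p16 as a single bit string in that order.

Place data bits at non-power-of-two positions: b3=1, b5=0, b6=0, b7=1, b9=0, b10=1, b11=0, b12=1, b13=0, b14=0, b15=1, b17=0, b18=0, b19=0, b20=0, b21=1, b22=1, b23=1, b24=0, b25=1, b26=0, b27=0, b28=1, b29=1, b30=0, b31=1.
p1 = XOR of data positions {3,5,7,9,11,13,15,17,19,21,23,25,27,29,31} = 1⊕0⊕1⊕0⊕0⊕0⊕1⊕0⊕0⊕1⊕1⊕1⊕0⊕1⊕1 = 0
p2 = XOR of data positions {3,6,7,10,11,14,15,18,19,22,23,26,27,30,31} = 1⊕0⊕1⊕1⊕0⊕0⊕1⊕0⊕0⊕1⊕1⊕0⊕0⊕0⊕1 = 1
p4 = XOR of data positions {5,6,7,12,13,14,15,20,21,22,23,28,29,30,31} = 0⊕0⊕1⊕1⊕0⊕0⊕1⊕0⊕1⊕1⊕1⊕1⊕1⊕0⊕1 = 1
p8 = XOR of data positions {9,10,11,12,13,14,15,24,25,26,27,28,29,30,31} = 0⊕1⊕0⊕1⊕0⊕0⊕1⊕0⊕1⊕0⊕0⊕1⊕1⊕0⊕1 = 1
p16 = XOR of data positions {17,18,19,20,21,22,23,24,25,26,27,28,29,30,31} = 0⊕0⊕0⊕0⊕1⊕1⊕1⊕0⊕1⊕0⊕0⊕1⊕1⊕0⊕1 = 1
Parity bits p1,p2,p4,p8,p16 = 01111

01111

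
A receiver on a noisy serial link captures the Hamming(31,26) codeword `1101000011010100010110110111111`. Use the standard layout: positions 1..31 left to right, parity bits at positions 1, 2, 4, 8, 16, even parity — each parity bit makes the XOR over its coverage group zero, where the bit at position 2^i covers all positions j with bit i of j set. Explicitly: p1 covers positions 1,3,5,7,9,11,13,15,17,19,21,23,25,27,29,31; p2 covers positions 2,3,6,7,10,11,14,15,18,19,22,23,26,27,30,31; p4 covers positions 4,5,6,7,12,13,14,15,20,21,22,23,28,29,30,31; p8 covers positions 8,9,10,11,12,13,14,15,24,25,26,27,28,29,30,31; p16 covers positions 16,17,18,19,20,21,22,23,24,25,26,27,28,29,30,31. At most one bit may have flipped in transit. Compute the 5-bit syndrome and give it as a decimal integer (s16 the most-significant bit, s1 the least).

27

s1: b1⊕b3⊕b5⊕b7⊕b9⊕b11⊕b13⊕b15⊕b17⊕b19⊕b21⊕b23⊕b25⊕b27⊕b29⊕b31 = 1⊕0⊕0⊕0⊕1⊕0⊕0⊕0⊕0⊕0⊕1⊕1⊕0⊕1⊕1⊕1 = 1
s2: b2⊕b3⊕b6⊕b7⊕b10⊕b11⊕b14⊕b15⊕b18⊕b19⊕b22⊕b23⊕b26⊕b27⊕b30⊕b31 = 1⊕0⊕0⊕0⊕1⊕0⊕1⊕0⊕1⊕0⊕0⊕1⊕1⊕1⊕1⊕1 = 1
s4: b4⊕b5⊕b6⊕b7⊕b12⊕b13⊕b14⊕b15⊕b20⊕b21⊕b22⊕b23⊕b28⊕b29⊕b30⊕b31 = 1⊕0⊕0⊕0⊕1⊕0⊕1⊕0⊕1⊕1⊕0⊕1⊕1⊕1⊕1⊕1 = 0
s8: b8⊕b9⊕b10⊕b11⊕b12⊕b13⊕b14⊕b15⊕b24⊕b25⊕b26⊕b27⊕b28⊕b29⊕b30⊕b31 = 0⊕1⊕1⊕0⊕1⊕0⊕1⊕0⊕1⊕0⊕1⊕1⊕1⊕1⊕1⊕1 = 1
s16: b16⊕b17⊕b18⊕b19⊕b20⊕b21⊕b22⊕b23⊕b24⊕b25⊕b26⊕b27⊕b28⊕b29⊕b30⊕b31 = 0⊕0⊕1⊕0⊕1⊕1⊕0⊕1⊕1⊕0⊕1⊕1⊕1⊕1⊕1⊕1 = 1
Syndrome (s16...s1) = 11011 → position 27.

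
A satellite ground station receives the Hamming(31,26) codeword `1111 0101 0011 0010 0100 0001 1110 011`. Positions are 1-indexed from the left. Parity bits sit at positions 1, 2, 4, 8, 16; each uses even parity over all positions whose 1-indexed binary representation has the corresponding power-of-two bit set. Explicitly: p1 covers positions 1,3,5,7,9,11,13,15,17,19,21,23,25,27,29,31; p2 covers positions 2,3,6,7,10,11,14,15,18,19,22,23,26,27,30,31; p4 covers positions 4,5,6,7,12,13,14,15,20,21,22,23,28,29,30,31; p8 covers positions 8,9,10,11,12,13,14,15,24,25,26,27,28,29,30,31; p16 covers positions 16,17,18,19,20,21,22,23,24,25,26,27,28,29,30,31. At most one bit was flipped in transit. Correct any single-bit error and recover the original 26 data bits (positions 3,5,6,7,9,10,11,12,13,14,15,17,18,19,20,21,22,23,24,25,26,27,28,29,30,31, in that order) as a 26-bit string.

s1: b1⊕b3⊕b5⊕b7⊕b9⊕b11⊕b13⊕b15⊕b17⊕b19⊕b21⊕b23⊕b25⊕b27⊕b29⊕b31 = 1⊕1⊕0⊕0⊕0⊕1⊕0⊕1⊕0⊕0⊕0⊕0⊕1⊕1⊕0⊕1 = 1
s2: b2⊕b3⊕b6⊕b7⊕b10⊕b11⊕b14⊕b15⊕b18⊕b19⊕b22⊕b23⊕b26⊕b27⊕b30⊕b31 = 1⊕1⊕1⊕0⊕0⊕1⊕0⊕1⊕1⊕0⊕0⊕0⊕1⊕1⊕1⊕1 = 0
s4: b4⊕b5⊕b6⊕b7⊕b12⊕b13⊕b14⊕b15⊕b20⊕b21⊕b22⊕b23⊕b28⊕b29⊕b30⊕b31 = 1⊕0⊕1⊕0⊕1⊕0⊕0⊕1⊕0⊕0⊕0⊕0⊕0⊕0⊕1⊕1 = 0
s8: b8⊕b9⊕b10⊕b11⊕b12⊕b13⊕b14⊕b15⊕b24⊕b25⊕b26⊕b27⊕b28⊕b29⊕b30⊕b31 = 1⊕0⊕0⊕1⊕1⊕0⊕0⊕1⊕1⊕1⊕1⊕1⊕0⊕0⊕1⊕1 = 0
s16: b16⊕b17⊕b18⊕b19⊕b20⊕b21⊕b22⊕b23⊕b24⊕b25⊕b26⊕b27⊕b28⊕b29⊕b30⊕b31 = 0⊕0⊕1⊕0⊕0⊕0⊕0⊕0⊕1⊕1⊕1⊕1⊕0⊕0⊕1⊕1 = 1
Syndrome (s16...s1) = 10001 → position 17.
Flip bit 17: corrected codeword = 1111010100110010110000011110011
Data bits at positions 3,5,6,7,9,10,11,12,13,14,15,17,18,19,20,21,22,23,24,25,26,27,28,29,30,31: 10100011001110000011110011

10100011001110000011110011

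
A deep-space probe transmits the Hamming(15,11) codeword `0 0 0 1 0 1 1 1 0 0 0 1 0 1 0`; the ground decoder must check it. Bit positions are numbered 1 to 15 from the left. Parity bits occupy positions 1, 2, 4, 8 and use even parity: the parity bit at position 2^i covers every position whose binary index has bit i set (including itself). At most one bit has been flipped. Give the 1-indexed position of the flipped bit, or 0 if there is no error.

15

s1: b1⊕b3⊕b5⊕b7⊕b9⊕b11⊕b13⊕b15 = 0⊕0⊕0⊕1⊕0⊕0⊕0⊕0 = 1
s2: b2⊕b3⊕b6⊕b7⊕b10⊕b11⊕b14⊕b15 = 0⊕0⊕1⊕1⊕0⊕0⊕1⊕0 = 1
s4: b4⊕b5⊕b6⊕b7⊕b12⊕b13⊕b14⊕b15 = 1⊕0⊕1⊕1⊕1⊕0⊕1⊕0 = 1
s8: b8⊕b9⊕b10⊕b11⊕b12⊕b13⊕b14⊕b15 = 1⊕0⊕0⊕0⊕1⊕0⊕1⊕0 = 1
Syndrome (s8...s1) = 1111 → position 15.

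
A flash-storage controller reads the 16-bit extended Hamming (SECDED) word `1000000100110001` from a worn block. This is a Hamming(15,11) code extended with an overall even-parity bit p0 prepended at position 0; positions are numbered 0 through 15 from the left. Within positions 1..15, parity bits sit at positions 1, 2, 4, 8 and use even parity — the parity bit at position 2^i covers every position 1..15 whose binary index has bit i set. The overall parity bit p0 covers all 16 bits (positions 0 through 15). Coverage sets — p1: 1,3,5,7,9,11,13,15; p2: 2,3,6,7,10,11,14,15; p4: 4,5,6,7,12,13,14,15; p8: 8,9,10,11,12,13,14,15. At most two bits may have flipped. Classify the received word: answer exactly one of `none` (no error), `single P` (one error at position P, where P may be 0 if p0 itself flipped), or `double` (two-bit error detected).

single 9

s1: b1⊕b3⊕b5⊕b7⊕b9⊕b11⊕b13⊕b15 = 0⊕0⊕0⊕1⊕0⊕1⊕0⊕1 = 1
s2: b2⊕b3⊕b6⊕b7⊕b10⊕b11⊕b14⊕b15 = 0⊕0⊕0⊕1⊕1⊕1⊕0⊕1 = 0
s4: b4⊕b5⊕b6⊕b7⊕b12⊕b13⊕b14⊕b15 = 0⊕0⊕0⊕1⊕0⊕0⊕0⊕1 = 0
s8: b8⊕b9⊕b10⊕b11⊕b12⊕b13⊕b14⊕b15 = 0⊕0⊕1⊕1⊕0⊕0⊕0⊕1 = 1
Syndrome (s8...s1) = 1001 → position 9.
Overall parity (XOR of all 16 bits, including p0): 1⊕0⊕0⊕0⊕0⊕0⊕0⊕1⊕0⊕0⊕1⊕1⊕0⊕0⊕0⊕1 = 1
Overall=1, syndrome position=9 → single-bit error at position 9.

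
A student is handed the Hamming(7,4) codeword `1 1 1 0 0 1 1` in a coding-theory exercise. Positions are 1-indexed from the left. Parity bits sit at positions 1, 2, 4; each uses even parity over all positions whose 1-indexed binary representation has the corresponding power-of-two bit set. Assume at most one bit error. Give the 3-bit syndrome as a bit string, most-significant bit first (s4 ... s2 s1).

001

s1: b1⊕b3⊕b5⊕b7 = 1⊕1⊕0⊕1 = 1
s2: b2⊕b3⊕b6⊕b7 = 1⊕1⊕1⊕1 = 0
s4: b4⊕b5⊕b6⊕b7 = 0⊕0⊕1⊕1 = 0
Syndrome (s4...s1) = 001 → position 1.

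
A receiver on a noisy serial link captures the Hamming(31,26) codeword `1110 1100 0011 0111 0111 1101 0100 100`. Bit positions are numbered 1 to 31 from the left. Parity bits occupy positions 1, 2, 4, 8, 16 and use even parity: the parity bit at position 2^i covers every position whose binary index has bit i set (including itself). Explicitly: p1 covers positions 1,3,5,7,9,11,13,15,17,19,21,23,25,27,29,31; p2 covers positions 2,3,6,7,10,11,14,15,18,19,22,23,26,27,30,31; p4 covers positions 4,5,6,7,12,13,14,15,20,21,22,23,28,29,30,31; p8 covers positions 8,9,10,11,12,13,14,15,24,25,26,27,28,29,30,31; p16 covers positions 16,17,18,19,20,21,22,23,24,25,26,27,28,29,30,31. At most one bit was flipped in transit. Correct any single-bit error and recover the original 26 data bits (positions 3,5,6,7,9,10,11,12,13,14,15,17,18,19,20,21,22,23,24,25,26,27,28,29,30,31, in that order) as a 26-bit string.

11100011011011111010101100

s1: b1⊕b3⊕b5⊕b7⊕b9⊕b11⊕b13⊕b15⊕b17⊕b19⊕b21⊕b23⊕b25⊕b27⊕b29⊕b31 = 1⊕1⊕1⊕0⊕0⊕1⊕0⊕1⊕0⊕1⊕1⊕0⊕0⊕0⊕1⊕0 = 0
s2: b2⊕b3⊕b6⊕b7⊕b10⊕b11⊕b14⊕b15⊕b18⊕b19⊕b22⊕b23⊕b26⊕b27⊕b30⊕b31 = 1⊕1⊕1⊕0⊕0⊕1⊕1⊕1⊕1⊕1⊕1⊕0⊕1⊕0⊕0⊕0 = 0
s4: b4⊕b5⊕b6⊕b7⊕b12⊕b13⊕b14⊕b15⊕b20⊕b21⊕b22⊕b23⊕b28⊕b29⊕b30⊕b31 = 0⊕1⊕1⊕0⊕1⊕0⊕1⊕1⊕1⊕1⊕1⊕0⊕0⊕1⊕0⊕0 = 1
s8: b8⊕b9⊕b10⊕b11⊕b12⊕b13⊕b14⊕b15⊕b24⊕b25⊕b26⊕b27⊕b28⊕b29⊕b30⊕b31 = 0⊕0⊕0⊕1⊕1⊕0⊕1⊕1⊕1⊕0⊕1⊕0⊕0⊕1⊕0⊕0 = 1
s16: b16⊕b17⊕b18⊕b19⊕b20⊕b21⊕b22⊕b23⊕b24⊕b25⊕b26⊕b27⊕b28⊕b29⊕b30⊕b31 = 1⊕0⊕1⊕1⊕1⊕1⊕1⊕0⊕1⊕0⊕1⊕0⊕0⊕1⊕0⊕0 = 1
Syndrome (s16...s1) = 11100 → position 28.
Flip bit 28: corrected codeword = 1110110000110111011111010101100
Data bits at positions 3,5,6,7,9,10,11,12,13,14,15,17,18,19,20,21,22,23,24,25,26,27,28,29,30,31: 11100011011011111010101100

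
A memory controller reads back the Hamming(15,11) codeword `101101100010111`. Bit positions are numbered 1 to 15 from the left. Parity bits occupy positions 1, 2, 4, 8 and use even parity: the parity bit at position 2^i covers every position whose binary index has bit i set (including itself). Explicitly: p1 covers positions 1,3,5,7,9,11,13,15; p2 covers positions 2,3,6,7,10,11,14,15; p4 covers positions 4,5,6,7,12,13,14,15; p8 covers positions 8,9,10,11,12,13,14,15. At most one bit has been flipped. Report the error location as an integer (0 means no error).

0

s1: b1⊕b3⊕b5⊕b7⊕b9⊕b11⊕b13⊕b15 = 1⊕1⊕0⊕1⊕0⊕1⊕1⊕1 = 0
s2: b2⊕b3⊕b6⊕b7⊕b10⊕b11⊕b14⊕b15 = 0⊕1⊕1⊕1⊕0⊕1⊕1⊕1 = 0
s4: b4⊕b5⊕b6⊕b7⊕b12⊕b13⊕b14⊕b15 = 1⊕0⊕1⊕1⊕0⊕1⊕1⊕1 = 0
s8: b8⊕b9⊕b10⊕b11⊕b12⊕b13⊕b14⊕b15 = 0⊕0⊕0⊕1⊕0⊕1⊕1⊕1 = 0
Syndrome (s8...s1) = 0000 → position 0 (no error).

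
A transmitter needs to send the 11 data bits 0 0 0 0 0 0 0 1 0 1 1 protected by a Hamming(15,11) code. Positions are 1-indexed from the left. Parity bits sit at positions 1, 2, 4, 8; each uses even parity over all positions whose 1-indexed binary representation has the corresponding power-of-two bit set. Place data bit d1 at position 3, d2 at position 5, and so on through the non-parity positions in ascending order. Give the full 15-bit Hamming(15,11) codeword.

100100010001011

Place data bits at non-power-of-two positions: b3=0, b5=0, b6=0, b7=0, b9=0, b10=0, b11=0, b12=1, b13=0, b14=1, b15=1.
p1 = XOR of data positions {3,5,7,9,11,13,15} = 0⊕0⊕0⊕0⊕0⊕0⊕1 = 1
p2 = XOR of data positions {3,6,7,10,11,14,15} = 0⊕0⊕0⊕0⊕0⊕1⊕1 = 0
p4 = XOR of data positions {5,6,7,12,13,14,15} = 0⊕0⊕0⊕1⊕0⊕1⊕1 = 1
p8 = XOR of data positions {9,10,11,12,13,14,15} = 0⊕0⊕0⊕1⊕0⊕1⊕1 = 1
Codeword b1..b15 = 100100010001011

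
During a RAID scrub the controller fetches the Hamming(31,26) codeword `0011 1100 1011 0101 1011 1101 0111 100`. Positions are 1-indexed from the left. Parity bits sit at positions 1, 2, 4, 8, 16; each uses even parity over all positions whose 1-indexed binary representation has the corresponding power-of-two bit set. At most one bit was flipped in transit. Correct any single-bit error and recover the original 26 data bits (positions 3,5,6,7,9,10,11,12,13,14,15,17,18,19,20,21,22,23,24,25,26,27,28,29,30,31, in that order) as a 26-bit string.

s1: b1⊕b3⊕b5⊕b7⊕b9⊕b11⊕b13⊕b15⊕b17⊕b19⊕b21⊕b23⊕b25⊕b27⊕b29⊕b31 = 0⊕1⊕1⊕0⊕1⊕1⊕0⊕0⊕1⊕1⊕1⊕0⊕0⊕1⊕1⊕0 = 1
s2: b2⊕b3⊕b6⊕b7⊕b10⊕b11⊕b14⊕b15⊕b18⊕b19⊕b22⊕b23⊕b26⊕b27⊕b30⊕b31 = 0⊕1⊕1⊕0⊕0⊕1⊕1⊕0⊕0⊕1⊕1⊕0⊕1⊕1⊕0⊕0 = 0
s4: b4⊕b5⊕b6⊕b7⊕b12⊕b13⊕b14⊕b15⊕b20⊕b21⊕b22⊕b23⊕b28⊕b29⊕b30⊕b31 = 1⊕1⊕1⊕0⊕1⊕0⊕1⊕0⊕1⊕1⊕1⊕0⊕1⊕1⊕0⊕0 = 0
s8: b8⊕b9⊕b10⊕b11⊕b12⊕b13⊕b14⊕b15⊕b24⊕b25⊕b26⊕b27⊕b28⊕b29⊕b30⊕b31 = 0⊕1⊕0⊕1⊕1⊕0⊕1⊕0⊕1⊕0⊕1⊕1⊕1⊕1⊕0⊕0 = 1
s16: b16⊕b17⊕b18⊕b19⊕b20⊕b21⊕b22⊕b23⊕b24⊕b25⊕b26⊕b27⊕b28⊕b29⊕b30⊕b31 = 1⊕1⊕0⊕1⊕1⊕1⊕1⊕0⊕1⊕0⊕1⊕1⊕1⊕1⊕0⊕0 = 1
Syndrome (s16...s1) = 11001 → position 25.
Flip bit 25: corrected codeword = 0011110010110101101111011111100
Data bits at positions 3,5,6,7,9,10,11,12,13,14,15,17,18,19,20,21,22,23,24,25,26,27,28,29,30,31: 11101011010101111011111100

11101011010101111011111100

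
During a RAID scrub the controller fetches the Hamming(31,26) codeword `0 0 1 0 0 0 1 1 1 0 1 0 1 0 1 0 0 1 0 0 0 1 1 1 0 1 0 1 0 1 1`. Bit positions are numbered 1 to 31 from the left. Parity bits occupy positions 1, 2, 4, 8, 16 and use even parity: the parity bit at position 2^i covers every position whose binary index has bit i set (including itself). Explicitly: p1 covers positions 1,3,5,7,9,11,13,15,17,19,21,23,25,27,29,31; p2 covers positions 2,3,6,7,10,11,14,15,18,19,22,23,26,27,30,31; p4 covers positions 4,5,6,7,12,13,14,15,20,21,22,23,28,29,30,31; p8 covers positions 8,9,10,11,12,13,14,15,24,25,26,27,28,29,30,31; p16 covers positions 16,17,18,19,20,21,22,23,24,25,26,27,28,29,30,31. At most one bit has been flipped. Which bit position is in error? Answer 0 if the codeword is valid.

s1: b1⊕b3⊕b5⊕b7⊕b9⊕b11⊕b13⊕b15⊕b17⊕b19⊕b21⊕b23⊕b25⊕b27⊕b29⊕b31 = 0⊕1⊕0⊕1⊕1⊕1⊕1⊕1⊕0⊕0⊕0⊕1⊕0⊕0⊕0⊕1 = 0
s2: b2⊕b3⊕b6⊕b7⊕b10⊕b11⊕b14⊕b15⊕b18⊕b19⊕b22⊕b23⊕b26⊕b27⊕b30⊕b31 = 0⊕1⊕0⊕1⊕0⊕1⊕0⊕1⊕1⊕0⊕1⊕1⊕1⊕0⊕1⊕1 = 0
s4: b4⊕b5⊕b6⊕b7⊕b12⊕b13⊕b14⊕b15⊕b20⊕b21⊕b22⊕b23⊕b28⊕b29⊕b30⊕b31 = 0⊕0⊕0⊕1⊕0⊕1⊕0⊕1⊕0⊕0⊕1⊕1⊕1⊕0⊕1⊕1 = 0
s8: b8⊕b9⊕b10⊕b11⊕b12⊕b13⊕b14⊕b15⊕b24⊕b25⊕b26⊕b27⊕b28⊕b29⊕b30⊕b31 = 1⊕1⊕0⊕1⊕0⊕1⊕0⊕1⊕1⊕0⊕1⊕0⊕1⊕0⊕1⊕1 = 0
s16: b16⊕b17⊕b18⊕b19⊕b20⊕b21⊕b22⊕b23⊕b24⊕b25⊕b26⊕b27⊕b28⊕b29⊕b30⊕b31 = 0⊕0⊕1⊕0⊕0⊕0⊕1⊕1⊕1⊕0⊕1⊕0⊕1⊕0⊕1⊕1 = 0
Syndrome (s16...s1) = 00000 → position 0 (no error).

0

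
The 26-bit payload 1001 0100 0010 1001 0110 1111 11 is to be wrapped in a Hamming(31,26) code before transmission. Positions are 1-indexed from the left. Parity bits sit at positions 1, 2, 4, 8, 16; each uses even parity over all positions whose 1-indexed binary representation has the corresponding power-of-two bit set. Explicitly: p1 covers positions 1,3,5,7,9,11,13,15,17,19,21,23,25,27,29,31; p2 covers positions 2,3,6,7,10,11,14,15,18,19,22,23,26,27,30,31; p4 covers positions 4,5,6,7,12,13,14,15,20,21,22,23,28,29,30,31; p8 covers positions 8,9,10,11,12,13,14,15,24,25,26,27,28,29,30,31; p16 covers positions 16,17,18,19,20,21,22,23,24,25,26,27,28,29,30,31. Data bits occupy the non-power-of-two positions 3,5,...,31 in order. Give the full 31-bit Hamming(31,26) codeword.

0010001101000010010010110111111

Place data bits at non-power-of-two positions: b3=1, b5=0, b6=0, b7=1, b9=0, b10=1, b11=0, b12=0, b13=0, b14=0, b15=1, b17=0, b18=1, b19=0, b20=0, b21=1, b22=0, b23=1, b24=1, b25=0, b26=1, b27=1, b28=1, b29=1, b30=1, b31=1.
p1 = XOR of data positions {3,5,7,9,11,13,15,17,19,21,23,25,27,29,31} = 1⊕0⊕1⊕0⊕0⊕0⊕1⊕0⊕0⊕1⊕1⊕0⊕1⊕1⊕1 = 0
p2 = XOR of data positions {3,6,7,10,11,14,15,18,19,22,23,26,27,30,31} = 1⊕0⊕1⊕1⊕0⊕0⊕1⊕1⊕0⊕0⊕1⊕1⊕1⊕1⊕1 = 0
p4 = XOR of data positions {5,6,7,12,13,14,15,20,21,22,23,28,29,30,31} = 0⊕0⊕1⊕0⊕0⊕0⊕1⊕0⊕1⊕0⊕1⊕1⊕1⊕1⊕1 = 0
p8 = XOR of data positions {9,10,11,12,13,14,15,24,25,26,27,28,29,30,31} = 0⊕1⊕0⊕0⊕0⊕0⊕1⊕1⊕0⊕1⊕1⊕1⊕1⊕1⊕1 = 1
p16 = XOR of data positions {17,18,19,20,21,22,23,24,25,26,27,28,29,30,31} = 0⊕1⊕0⊕0⊕1⊕0⊕1⊕1⊕0⊕1⊕1⊕1⊕1⊕1⊕1 = 0
Codeword b1..b31 = 0010001101000010010010110111111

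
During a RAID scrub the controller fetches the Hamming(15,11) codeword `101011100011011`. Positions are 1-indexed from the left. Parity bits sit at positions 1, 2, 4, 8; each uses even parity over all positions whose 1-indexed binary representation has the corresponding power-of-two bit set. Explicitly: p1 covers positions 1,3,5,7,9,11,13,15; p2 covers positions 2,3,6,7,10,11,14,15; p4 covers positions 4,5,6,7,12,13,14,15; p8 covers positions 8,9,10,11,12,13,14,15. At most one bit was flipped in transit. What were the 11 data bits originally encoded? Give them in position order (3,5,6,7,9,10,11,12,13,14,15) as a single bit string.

s1: b1⊕b3⊕b5⊕b7⊕b9⊕b11⊕b13⊕b15 = 1⊕1⊕1⊕1⊕0⊕1⊕0⊕1 = 0
s2: b2⊕b3⊕b6⊕b7⊕b10⊕b11⊕b14⊕b15 = 0⊕1⊕1⊕1⊕0⊕1⊕1⊕1 = 0
s4: b4⊕b5⊕b6⊕b7⊕b12⊕b13⊕b14⊕b15 = 0⊕1⊕1⊕1⊕1⊕0⊕1⊕1 = 0
s8: b8⊕b9⊕b10⊕b11⊕b12⊕b13⊕b14⊕b15 = 0⊕0⊕0⊕1⊕1⊕0⊕1⊕1 = 0
Syndrome (s8...s1) = 0000 → position 0 (no error).
No correction needed.
Data bits at positions 3,5,6,7,9,10,11,12,13,14,15: 11110011011

11110011011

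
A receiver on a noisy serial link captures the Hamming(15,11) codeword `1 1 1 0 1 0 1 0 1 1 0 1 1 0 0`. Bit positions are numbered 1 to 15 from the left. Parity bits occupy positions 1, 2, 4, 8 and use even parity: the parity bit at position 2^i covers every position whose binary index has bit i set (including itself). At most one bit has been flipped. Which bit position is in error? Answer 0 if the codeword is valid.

s1: b1⊕b3⊕b5⊕b7⊕b9⊕b11⊕b13⊕b15 = 1⊕1⊕1⊕1⊕1⊕0⊕1⊕0 = 0
s2: b2⊕b3⊕b6⊕b7⊕b10⊕b11⊕b14⊕b15 = 1⊕1⊕0⊕1⊕1⊕0⊕0⊕0 = 0
s4: b4⊕b5⊕b6⊕b7⊕b12⊕b13⊕b14⊕b15 = 0⊕1⊕0⊕1⊕1⊕1⊕0⊕0 = 0
s8: b8⊕b9⊕b10⊕b11⊕b12⊕b13⊕b14⊕b15 = 0⊕1⊕1⊕0⊕1⊕1⊕0⊕0 = 0
Syndrome (s8...s1) = 0000 → position 0 (no error).

0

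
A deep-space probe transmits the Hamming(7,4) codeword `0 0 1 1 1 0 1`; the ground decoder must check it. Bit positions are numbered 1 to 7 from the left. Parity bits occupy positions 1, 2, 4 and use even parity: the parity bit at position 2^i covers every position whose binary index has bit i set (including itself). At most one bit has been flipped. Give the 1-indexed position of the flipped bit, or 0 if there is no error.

5

s1: b1⊕b3⊕b5⊕b7 = 0⊕1⊕1⊕1 = 1
s2: b2⊕b3⊕b6⊕b7 = 0⊕1⊕0⊕1 = 0
s4: b4⊕b5⊕b6⊕b7 = 1⊕1⊕0⊕1 = 1
Syndrome (s4...s1) = 101 → position 5.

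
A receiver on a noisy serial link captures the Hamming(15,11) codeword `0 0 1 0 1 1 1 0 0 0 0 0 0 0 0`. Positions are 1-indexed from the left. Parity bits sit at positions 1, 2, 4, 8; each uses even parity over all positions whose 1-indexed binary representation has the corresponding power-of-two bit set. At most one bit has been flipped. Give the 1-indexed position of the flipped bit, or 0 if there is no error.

7

s1: b1⊕b3⊕b5⊕b7⊕b9⊕b11⊕b13⊕b15 = 0⊕1⊕1⊕1⊕0⊕0⊕0⊕0 = 1
s2: b2⊕b3⊕b6⊕b7⊕b10⊕b11⊕b14⊕b15 = 0⊕1⊕1⊕1⊕0⊕0⊕0⊕0 = 1
s4: b4⊕b5⊕b6⊕b7⊕b12⊕b13⊕b14⊕b15 = 0⊕1⊕1⊕1⊕0⊕0⊕0⊕0 = 1
s8: b8⊕b9⊕b10⊕b11⊕b12⊕b13⊕b14⊕b15 = 0⊕0⊕0⊕0⊕0⊕0⊕0⊕0 = 0
Syndrome (s8...s1) = 0111 → position 7.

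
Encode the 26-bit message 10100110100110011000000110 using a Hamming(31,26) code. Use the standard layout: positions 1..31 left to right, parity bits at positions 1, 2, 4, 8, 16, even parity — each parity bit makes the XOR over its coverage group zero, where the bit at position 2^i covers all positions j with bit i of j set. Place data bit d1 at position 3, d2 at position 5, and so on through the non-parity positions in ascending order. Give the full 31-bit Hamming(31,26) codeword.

0110010101101000110011000000110

Place data bits at non-power-of-two positions: b3=1, b5=0, b6=1, b7=0, b9=0, b10=1, b11=1, b12=0, b13=1, b14=0, b15=0, b17=1, b18=1, b19=0, b20=0, b21=1, b22=1, b23=0, b24=0, b25=0, b26=0, b27=0, b28=0, b29=1, b30=1, b31=0.
p1 = XOR of data positions {3,5,7,9,11,13,15,17,19,21,23,25,27,29,31} = 1⊕0⊕0⊕0⊕1⊕1⊕0⊕1⊕0⊕1⊕0⊕0⊕0⊕1⊕0 = 0
p2 = XOR of data positions {3,6,7,10,11,14,15,18,19,22,23,26,27,30,31} = 1⊕1⊕0⊕1⊕1⊕0⊕0⊕1⊕0⊕1⊕0⊕0⊕0⊕1⊕0 = 1
p4 = XOR of data positions {5,6,7,12,13,14,15,20,21,22,23,28,29,30,31} = 0⊕1⊕0⊕0⊕1⊕0⊕0⊕0⊕1⊕1⊕0⊕0⊕1⊕1⊕0 = 0
p8 = XOR of data positions {9,10,11,12,13,14,15,24,25,26,27,28,29,30,31} = 0⊕1⊕1⊕0⊕1⊕0⊕0⊕0⊕0⊕0⊕0⊕0⊕1⊕1⊕0 = 1
p16 = XOR of data positions {17,18,19,20,21,22,23,24,25,26,27,28,29,30,31} = 1⊕1⊕0⊕0⊕1⊕1⊕0⊕0⊕0⊕0⊕0⊕0⊕1⊕1⊕0 = 0
Codeword b1..b31 = 0110010101101000110011000000110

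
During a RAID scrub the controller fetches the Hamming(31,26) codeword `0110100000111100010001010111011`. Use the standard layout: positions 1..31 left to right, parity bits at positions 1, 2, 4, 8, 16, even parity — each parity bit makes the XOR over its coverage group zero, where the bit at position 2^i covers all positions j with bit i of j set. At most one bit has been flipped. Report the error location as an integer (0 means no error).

0

s1: b1⊕b3⊕b5⊕b7⊕b9⊕b11⊕b13⊕b15⊕b17⊕b19⊕b21⊕b23⊕b25⊕b27⊕b29⊕b31 = 0⊕1⊕1⊕0⊕0⊕1⊕1⊕0⊕0⊕0⊕0⊕0⊕0⊕1⊕0⊕1 = 0
s2: b2⊕b3⊕b6⊕b7⊕b10⊕b11⊕b14⊕b15⊕b18⊕b19⊕b22⊕b23⊕b26⊕b27⊕b30⊕b31 = 1⊕1⊕0⊕0⊕0⊕1⊕1⊕0⊕1⊕0⊕1⊕0⊕1⊕1⊕1⊕1 = 0
s4: b4⊕b5⊕b6⊕b7⊕b12⊕b13⊕b14⊕b15⊕b20⊕b21⊕b22⊕b23⊕b28⊕b29⊕b30⊕b31 = 0⊕1⊕0⊕0⊕1⊕1⊕1⊕0⊕0⊕0⊕1⊕0⊕1⊕0⊕1⊕1 = 0
s8: b8⊕b9⊕b10⊕b11⊕b12⊕b13⊕b14⊕b15⊕b24⊕b25⊕b26⊕b27⊕b28⊕b29⊕b30⊕b31 = 0⊕0⊕0⊕1⊕1⊕1⊕1⊕0⊕1⊕0⊕1⊕1⊕1⊕0⊕1⊕1 = 0
s16: b16⊕b17⊕b18⊕b19⊕b20⊕b21⊕b22⊕b23⊕b24⊕b25⊕b26⊕b27⊕b28⊕b29⊕b30⊕b31 = 0⊕0⊕1⊕0⊕0⊕0⊕1⊕0⊕1⊕0⊕1⊕1⊕1⊕0⊕1⊕1 = 0
Syndrome (s16...s1) = 00000 → position 0 (no error).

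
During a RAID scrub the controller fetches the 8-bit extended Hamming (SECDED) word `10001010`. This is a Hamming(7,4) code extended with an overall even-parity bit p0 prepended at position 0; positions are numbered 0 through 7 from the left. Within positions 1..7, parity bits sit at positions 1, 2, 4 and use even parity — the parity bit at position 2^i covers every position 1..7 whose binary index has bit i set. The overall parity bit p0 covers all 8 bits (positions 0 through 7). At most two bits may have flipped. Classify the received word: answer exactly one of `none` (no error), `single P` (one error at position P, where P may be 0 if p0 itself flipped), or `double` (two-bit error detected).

single 2

s1: b1⊕b3⊕b5⊕b7 = 0⊕0⊕0⊕0 = 0
s2: b2⊕b3⊕b6⊕b7 = 0⊕0⊕1⊕0 = 1
s4: b4⊕b5⊕b6⊕b7 = 1⊕0⊕1⊕0 = 0
Syndrome (s4...s1) = 010 → position 2.
Overall parity (XOR of all 8 bits, including p0): 1⊕0⊕0⊕0⊕1⊕0⊕1⊕0 = 1
Overall=1, syndrome position=2 → single-bit error at position 2.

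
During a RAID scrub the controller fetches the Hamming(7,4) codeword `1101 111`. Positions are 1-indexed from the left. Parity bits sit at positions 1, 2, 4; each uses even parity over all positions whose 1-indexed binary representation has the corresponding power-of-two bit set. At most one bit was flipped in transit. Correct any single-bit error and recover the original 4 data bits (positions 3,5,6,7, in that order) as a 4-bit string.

1111

s1: b1⊕b3⊕b5⊕b7 = 1⊕0⊕1⊕1 = 1
s2: b2⊕b3⊕b6⊕b7 = 1⊕0⊕1⊕1 = 1
s4: b4⊕b5⊕b6⊕b7 = 1⊕1⊕1⊕1 = 0
Syndrome (s4...s1) = 011 → position 3.
Flip bit 3: corrected codeword = 1111111
Data bits at positions 3,5,6,7: 1111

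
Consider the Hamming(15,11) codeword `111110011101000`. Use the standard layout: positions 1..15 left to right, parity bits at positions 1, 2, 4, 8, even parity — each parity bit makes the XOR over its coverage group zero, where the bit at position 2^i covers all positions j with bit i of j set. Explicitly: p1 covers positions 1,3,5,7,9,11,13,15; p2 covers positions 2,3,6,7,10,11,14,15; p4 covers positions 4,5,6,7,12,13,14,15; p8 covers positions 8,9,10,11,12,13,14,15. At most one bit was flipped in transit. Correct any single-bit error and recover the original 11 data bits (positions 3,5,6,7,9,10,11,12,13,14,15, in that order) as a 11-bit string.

11101101000

s1: b1⊕b3⊕b5⊕b7⊕b9⊕b11⊕b13⊕b15 = 1⊕1⊕1⊕0⊕1⊕0⊕0⊕0 = 0
s2: b2⊕b3⊕b6⊕b7⊕b10⊕b11⊕b14⊕b15 = 1⊕1⊕0⊕0⊕1⊕0⊕0⊕0 = 1
s4: b4⊕b5⊕b6⊕b7⊕b12⊕b13⊕b14⊕b15 = 1⊕1⊕0⊕0⊕1⊕0⊕0⊕0 = 1
s8: b8⊕b9⊕b10⊕b11⊕b12⊕b13⊕b14⊕b15 = 1⊕1⊕1⊕0⊕1⊕0⊕0⊕0 = 0
Syndrome (s8...s1) = 0110 → position 6.
Flip bit 6: corrected codeword = 111111011101000
Data bits at positions 3,5,6,7,9,10,11,12,13,14,15: 11101101000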